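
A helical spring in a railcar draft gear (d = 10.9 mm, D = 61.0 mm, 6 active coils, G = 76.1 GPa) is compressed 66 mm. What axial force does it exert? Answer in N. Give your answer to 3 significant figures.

k = Gd⁴/(8D³N_a) = (76.1×10³)(10.9⁴)/(8·61.0³·6) = 98.596 N/mm
F = k·δ = 98.596 × 66 = 6507.3 N

6510 N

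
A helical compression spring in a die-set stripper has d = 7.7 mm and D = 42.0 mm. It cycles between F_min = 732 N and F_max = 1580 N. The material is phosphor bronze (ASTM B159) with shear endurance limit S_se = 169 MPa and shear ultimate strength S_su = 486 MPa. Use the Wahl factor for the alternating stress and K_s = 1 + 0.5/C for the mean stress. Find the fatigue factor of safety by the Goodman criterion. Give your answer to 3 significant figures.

0.735

C = D/d = 42.0/7.7 = 5.4545; K_W = (4C−1)/(4C−4)+0.615/C = 1.2811; K_s = 1+0.5/C = 1.0917
F_a = (F_max−F_min)/2 = 424 N; F_m = (F_max+F_min)/2 = 1156 N
τ_a = K_W·8F_aD/(πd³) = 1.2811 × 99.331 = 127.25 MPa
τ_m = K_s·8F_mD/(πd³) = 1.0917 × 270.82 = 295.64 MPa
Goodman: 1/n_f = τ_a/S_se + τ_m/S_su = 127.25/169 + 295.64/486 = 0.75298 + 0.60832 = 1.3613
n_f = 1/1.3613 = 0.7346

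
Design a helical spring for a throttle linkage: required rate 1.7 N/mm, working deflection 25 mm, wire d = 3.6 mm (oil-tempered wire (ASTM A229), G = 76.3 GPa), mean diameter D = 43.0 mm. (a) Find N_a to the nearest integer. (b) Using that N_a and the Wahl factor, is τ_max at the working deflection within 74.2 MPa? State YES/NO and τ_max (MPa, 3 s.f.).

N_a = Gd⁴/(8D³k) = (76.3×10³)(3.6⁴)/(8·43.0³·1.7) = 11.85 → N_a = 12
Actual rate k = Gd⁴/(8D³·12) = 1.679 N/mm
Working load F = kδ = 1.679·25 = 41.976 N
C = 43.0/3.6 = 11.9444; K_W = (4C−1)/(4C−4)+0.615/C = 1.1200
τ_max = K_W·8FD/(πd³) = 1.1200·98.514 = 110.34 MPa
τ_max > 74.2 MPa → exceeds allowable

(a) 12 coils; (b) NO, τ_max = 110 MPa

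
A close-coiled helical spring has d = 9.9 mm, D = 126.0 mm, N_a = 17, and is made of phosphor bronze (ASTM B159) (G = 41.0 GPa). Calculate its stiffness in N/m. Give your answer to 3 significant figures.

1450 N/m

k = Gd⁴/(8D³N_a) = (41.0×10³ × 9.9⁴) / (8 × 126.0³ × 17)
  = 3.93844e+08 / 2.72051e+08 = 1.4477 N/mm = 1447.7 N/m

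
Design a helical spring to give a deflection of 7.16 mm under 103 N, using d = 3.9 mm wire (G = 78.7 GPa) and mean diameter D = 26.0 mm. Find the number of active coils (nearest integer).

9

Required rate k = F/δ = 103/7.16 = 14.385 N/mm
N_a = Gd⁴/(8D³k) = (78.7×10³ × 3.9⁴)/(8 × 26.0³ × 14.385)
    = 1.82068e+07 / 2.02271e+06 = 9.001 → 9 coils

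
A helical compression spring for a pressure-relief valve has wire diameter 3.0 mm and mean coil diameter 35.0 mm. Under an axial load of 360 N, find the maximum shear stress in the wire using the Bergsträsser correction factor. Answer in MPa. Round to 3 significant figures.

Spring index C = D/d = 35.0/3.0 = 11.6667
K_B = (4C+2)/(4C−3) = 48.667/43.667 = 1.1145
τ₀ = 8FD/(πd³) = 8·360·35.0/(π·3.0³) = 100800/84.823 = 1188.4 MPa
τ_max = K·τ₀ = 1.1145 × 1188.4 = 1324.4 MPa

1320 MPa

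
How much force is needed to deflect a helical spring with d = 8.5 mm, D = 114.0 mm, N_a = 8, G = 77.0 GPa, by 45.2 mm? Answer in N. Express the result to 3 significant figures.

192 N

k = Gd⁴/(8D³N_a) = (77.0×10³)(8.5⁴)/(8·114.0³·8) = 4.2391 N/mm
F = k·δ = 4.2391 × 45.2 = 191.61 N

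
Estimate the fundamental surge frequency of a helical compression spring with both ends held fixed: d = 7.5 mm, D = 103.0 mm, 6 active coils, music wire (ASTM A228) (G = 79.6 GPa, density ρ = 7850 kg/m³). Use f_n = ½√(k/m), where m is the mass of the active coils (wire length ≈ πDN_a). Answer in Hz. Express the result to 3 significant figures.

42.2 Hz

k = Gd⁴/(8D³N_a) = (79.6×10³)(7.5⁴)/(8·103.0³·6) = 4.8018 N/mm = 4801.8 N/m
Wire length L = πDN_a = π·103.0·6 = 1941.5 mm
m = ρ·(πd²/4)·L = 7850 × 44.179×10⁻⁶ m² × 1.9415 m = 0.67332 kg
f_n = ½√(k/m) = 0.5·√(4801.8/0.67332) = 0.5·√(7131.6) = 42.224 Hz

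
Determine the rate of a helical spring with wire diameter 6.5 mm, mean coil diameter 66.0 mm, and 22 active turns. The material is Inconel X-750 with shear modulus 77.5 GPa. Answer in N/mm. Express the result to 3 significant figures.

k = Gd⁴/(8D³N_a) = (77.5×10³ × 6.5⁴) / (8 × 66.0³ × 22)
  = 1.38342e+08 / 5.05993e+07 = 2.7341 N/mm

2.73 N/mm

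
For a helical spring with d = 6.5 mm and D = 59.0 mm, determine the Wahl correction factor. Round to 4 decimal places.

C = D/d = 59.0/6.5 = 9.0769
K_W = (4C−1)/(4C−4) + 0.615/C = 35.308/32.308 + 0.0678 = 1.1606

1.1606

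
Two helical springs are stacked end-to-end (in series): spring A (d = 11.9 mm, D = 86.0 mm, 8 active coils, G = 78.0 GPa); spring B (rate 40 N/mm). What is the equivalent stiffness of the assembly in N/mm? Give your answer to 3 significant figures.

k_A = Gd⁴/(8D³N_a) = (78.0×10³)(11.9⁴)/(8·86.0³·8) = 38.424 N/mm
Series: 1/k_eq = 1/38.424 + 1/40 = 0.051025; k_eq = 19.598 N/mm

19.6 N/mm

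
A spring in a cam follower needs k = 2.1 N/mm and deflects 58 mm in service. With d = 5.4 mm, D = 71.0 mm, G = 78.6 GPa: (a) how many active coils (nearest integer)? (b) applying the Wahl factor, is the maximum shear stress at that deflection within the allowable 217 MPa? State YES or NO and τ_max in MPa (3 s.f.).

(a) 11 coils; (b) YES, τ_max = 157 MPa

N_a = Gd⁴/(8D³k) = (78.6×10³)(5.4⁴)/(8·71.0³·2.1) = 11.12 → N_a = 11
Actual rate k = Gd⁴/(8D³·11) = 2.122 N/mm
Working load F = kδ = 2.122·58 = 123.07 N
C = 71.0/5.4 = 13.1481; K_W = (4C−1)/(4C−4)+0.615/C = 1.1085
τ_max = K_W·8FD/(πd³) = 1.1085·141.31 = 156.65 MPa
τ_max ≤ 217 MPa → acceptable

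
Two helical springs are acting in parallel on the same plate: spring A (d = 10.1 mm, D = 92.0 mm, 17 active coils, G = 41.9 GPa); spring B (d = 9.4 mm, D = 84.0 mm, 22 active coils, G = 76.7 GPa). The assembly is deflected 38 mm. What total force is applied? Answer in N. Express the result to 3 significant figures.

k_A = Gd⁴/(8D³N_a) = (41.9×10³)(10.1⁴)/(8·92.0³·17) = 4.1172 N/mm
k_B = Gd⁴/(8D³N_a) = (76.7×10³)(9.4⁴)/(8·84.0³·22) = 5.7406 N/mm
Parallel: k_eq = 4.1172 + 5.7406 = 9.8577 N/mm
F = k_eq·δ = 9.8577·38 = 374.59 N

375 N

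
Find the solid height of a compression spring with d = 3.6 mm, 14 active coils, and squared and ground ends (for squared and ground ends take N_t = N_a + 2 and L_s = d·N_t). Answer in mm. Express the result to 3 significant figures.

57.6 mm

squared and ground ends: N_t = N_a + 2 = 14 + 2 = 16
L_s = d·N_t = 3.6 × 16 = 57.6 mm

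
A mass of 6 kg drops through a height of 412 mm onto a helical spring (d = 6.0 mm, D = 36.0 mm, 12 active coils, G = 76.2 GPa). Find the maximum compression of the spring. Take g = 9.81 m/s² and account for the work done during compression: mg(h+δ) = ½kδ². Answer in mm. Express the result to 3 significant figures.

k = Gd⁴/(8D³N_a) = (76.2×10³)(6.0⁴)/(8·36.0³·12) = 22.049 N/mm
W = mg = 6 × 9.81 = 58.86 N
½kδ² − Wδ − Wh = 0 → δ = (W + √(W² + 2kWh))/k
δ = (58.86 + √(3464.5 + 1.06937e+06))/22.049 = (58.86 + 1035.8)/22.049 = 49.647 mm

49.6 mm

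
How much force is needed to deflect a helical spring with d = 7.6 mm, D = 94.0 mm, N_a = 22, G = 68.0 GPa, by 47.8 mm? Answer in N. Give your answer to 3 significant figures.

k = Gd⁴/(8D³N_a) = (68.0×10³)(7.6⁴)/(8·94.0³·22) = 1.5519 N/mm
F = k·δ = 1.5519 × 47.8 = 74.181 N

74.2 N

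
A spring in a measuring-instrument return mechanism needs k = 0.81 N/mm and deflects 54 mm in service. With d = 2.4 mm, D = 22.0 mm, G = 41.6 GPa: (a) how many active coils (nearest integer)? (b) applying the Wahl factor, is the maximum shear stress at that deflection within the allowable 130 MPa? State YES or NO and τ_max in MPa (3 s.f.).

N_a = Gd⁴/(8D³k) = (41.6×10³)(2.4⁴)/(8·22.0³·0.81) = 20 → N_a = 20
Actual rate k = Gd⁴/(8D³·20) = 0.81012 N/mm
Working load F = kδ = 0.81012·54 = 43.747 N
C = 22.0/2.4 = 9.1667; K_W = (4C−1)/(4C−4)+0.615/C = 1.1589
τ_max = K_W·8FD/(πd³) = 1.1589·177.29 = 205.46 MPa
τ_max > 130 MPa → exceeds allowable

(a) 20 coils; (b) NO, τ_max = 205 MPa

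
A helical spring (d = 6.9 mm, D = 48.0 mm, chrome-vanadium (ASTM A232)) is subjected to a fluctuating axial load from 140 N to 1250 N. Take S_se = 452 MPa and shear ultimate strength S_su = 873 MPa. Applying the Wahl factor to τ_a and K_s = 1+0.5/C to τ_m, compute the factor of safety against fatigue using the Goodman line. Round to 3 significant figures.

1.15

C = D/d = 48.0/6.9 = 6.9565; K_W = (4C−1)/(4C−4)+0.615/C = 1.2143; K_s = 1+0.5/C = 1.0719
F_a = (F_max−F_min)/2 = 555 N; F_m = (F_max+F_min)/2 = 695 N
τ_a = K_W·8F_aD/(πd³) = 1.2143 × 206.5 = 250.76 MPa
τ_m = K_s·8F_mD/(πd³) = 1.0719 × 258.59 = 277.18 MPa
Goodman: 1/n_f = τ_a/S_se + τ_m/S_su = 250.76/452 + 277.18/873 = 0.55478 + 0.31750 = 0.87228
n_f = 1/0.87228 = 1.146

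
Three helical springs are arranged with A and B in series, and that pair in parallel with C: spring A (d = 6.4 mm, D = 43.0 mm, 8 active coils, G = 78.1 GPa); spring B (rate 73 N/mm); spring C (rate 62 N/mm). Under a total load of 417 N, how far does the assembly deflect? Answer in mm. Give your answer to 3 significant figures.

k_A = Gd⁴/(8D³N_a) = (78.1×10³)(6.4⁴)/(8·43.0³·8) = 25.75 N/mm
Springs A,B series: k_AB = 1/(1/25.75+1/73) = 19.036 N/mm; parallel with C: k_eq = 19.036+62 = 81.036 N/mm
δ = F/k_eq = 417/81.036 = 5.1459 mm

5.15 mm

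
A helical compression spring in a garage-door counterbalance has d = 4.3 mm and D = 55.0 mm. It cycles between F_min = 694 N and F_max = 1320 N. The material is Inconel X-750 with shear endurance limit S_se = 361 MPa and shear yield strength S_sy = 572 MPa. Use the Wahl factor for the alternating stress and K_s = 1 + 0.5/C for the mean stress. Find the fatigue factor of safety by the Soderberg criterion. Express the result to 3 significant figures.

0.203

C = D/d = 55.0/4.3 = 12.7907; K_W = (4C−1)/(4C−4)+0.615/C = 1.1117; K_s = 1+0.5/C = 1.0391
F_a = (F_max−F_min)/2 = 313 N; F_m = (F_max+F_min)/2 = 1007 N
τ_a = K_W·8F_aD/(πd³) = 1.1117 × 551.37 = 612.95 MPa
τ_m = K_s·8F_mD/(πd³) = 1.0391 × 1773.9 = 1843.2 MPa
Soderberg: 1/n_f = τ_a/S_se + τ_m/S_sy = 612.95/361 + 1843.2/572 = 1.69793 + 3.22244 = 4.9204
n_f = 1/4.9204 = 0.2032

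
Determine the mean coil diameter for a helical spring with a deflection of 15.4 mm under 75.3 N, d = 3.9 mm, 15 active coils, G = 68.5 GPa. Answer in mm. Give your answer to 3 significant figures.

Required rate k = F/δ = 75.3/15.4 = 4.8896 N/mm
D = (Gd⁴/(8N_a·k))^(1/3) = (68.5×10³·3.9⁴/(8·15·4.8896))^(1/3)
  = (27008.1)^(1/3) = 30.0030 mm

30.0 mm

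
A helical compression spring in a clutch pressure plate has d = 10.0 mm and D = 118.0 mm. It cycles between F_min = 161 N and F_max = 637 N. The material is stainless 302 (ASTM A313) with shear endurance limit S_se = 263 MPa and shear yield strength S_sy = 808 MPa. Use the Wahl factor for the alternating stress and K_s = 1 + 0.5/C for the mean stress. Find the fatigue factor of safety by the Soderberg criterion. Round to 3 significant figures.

C = D/d = 118.0/10.0 = 11.8000; K_W = (4C−1)/(4C−4)+0.615/C = 1.1216; K_s = 1+0.5/C = 1.0424
F_a = (F_max−F_min)/2 = 238 N; F_m = (F_max+F_min)/2 = 399 N
τ_a = K_W·8F_aD/(πd³) = 1.1216 × 71.515 = 80.209 MPa
τ_m = K_s·8F_mD/(πd³) = 1.0424 × 119.89 = 124.97 MPa
Soderberg: 1/n_f = τ_a/S_se + τ_m/S_sy = 80.209/263 + 124.97/808 = 0.30498 + 0.15467 = 0.45965
n_f = 1/0.45965 = 2.176

2.18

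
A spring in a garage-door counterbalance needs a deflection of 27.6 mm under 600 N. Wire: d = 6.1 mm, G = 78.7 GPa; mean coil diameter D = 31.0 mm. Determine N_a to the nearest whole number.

Required rate k = F/δ = 600/27.6 = 21.739 N/mm
N_a = Gd⁴/(8D³k) = (78.7×10³ × 6.1⁴)/(8 × 31.0³ × 21.739)
    = 1.08967e+08 / 5.18104e+06 = 21.03 → 21 coils

21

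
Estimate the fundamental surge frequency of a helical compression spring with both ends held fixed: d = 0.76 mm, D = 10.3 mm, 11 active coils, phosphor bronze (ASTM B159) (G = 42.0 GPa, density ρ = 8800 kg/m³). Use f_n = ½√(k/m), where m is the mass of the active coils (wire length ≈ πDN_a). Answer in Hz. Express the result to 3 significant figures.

k = Gd⁴/(8D³N_a) = (42.0×10³)(0.76⁴)/(8·10.3³·11) = 0.14572 N/mm = 145.72 N/m
Wire length L = πDN_a = π·10.3·11 = 355.94 mm
m = ρ·(πd²/4)·L = 8800 × 0.45365×10⁻⁶ m² × 0.35594 m = 0.001421 kg
f_n = ½√(k/m) = 0.5·√(145.72/0.001421) = 0.5·√(1.0255e+05) = 160.12 Hz

160 Hz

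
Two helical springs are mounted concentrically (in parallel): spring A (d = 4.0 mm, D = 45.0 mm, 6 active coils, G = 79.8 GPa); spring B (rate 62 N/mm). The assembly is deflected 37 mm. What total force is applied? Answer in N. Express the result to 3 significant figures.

k_A = Gd⁴/(8D³N_a) = (79.8×10³)(4.0⁴)/(8·45.0³·6) = 4.6705 N/mm
Parallel: k_eq = 4.6705 + 62 = 66.671 N/mm
F = k_eq·δ = 66.671·37 = 2466.8 N

2470 N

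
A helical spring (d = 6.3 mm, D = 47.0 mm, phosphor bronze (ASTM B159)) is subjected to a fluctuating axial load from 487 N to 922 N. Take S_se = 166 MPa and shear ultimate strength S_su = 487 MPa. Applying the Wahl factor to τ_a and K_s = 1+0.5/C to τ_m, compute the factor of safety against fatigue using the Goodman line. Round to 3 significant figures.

C = D/d = 47.0/6.3 = 7.4603; K_W = (4C−1)/(4C−4)+0.615/C = 1.1985; K_s = 1+0.5/C = 1.0670
F_a = (F_max−F_min)/2 = 217.5 N; F_m = (F_max+F_min)/2 = 704.5 N
τ_a = K_W·8F_aD/(πd³) = 1.1985 × 104.11 = 124.77 MPa
τ_m = K_s·8F_mD/(πd³) = 1.0670 × 337.21 = 359.81 MPa
Goodman: 1/n_f = τ_a/S_se + τ_m/S_su = 124.77/166 + 359.81/487 = 0.75165 + 0.73882 = 1.4905
n_f = 1/1.4905 = 0.6709

0.671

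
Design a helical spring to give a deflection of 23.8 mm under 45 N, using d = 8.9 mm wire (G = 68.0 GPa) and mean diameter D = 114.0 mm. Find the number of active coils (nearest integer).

Required rate k = F/δ = 45/23.8 = 1.8908 N/mm
N_a = Gd⁴/(8D³k) = (68.0×10³ × 8.9⁴)/(8 × 114.0³ × 1.8908)
    = 4.26647e+08 / 2.24099e+07 = 19.04 → 19 coils

19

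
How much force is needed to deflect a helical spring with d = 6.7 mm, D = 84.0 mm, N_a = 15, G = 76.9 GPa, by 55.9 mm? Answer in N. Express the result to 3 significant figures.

122 N

k = Gd⁴/(8D³N_a) = (76.9×10³)(6.7⁴)/(8·84.0³·15) = 2.1787 N/mm
F = k·δ = 2.1787 × 55.9 = 121.79 N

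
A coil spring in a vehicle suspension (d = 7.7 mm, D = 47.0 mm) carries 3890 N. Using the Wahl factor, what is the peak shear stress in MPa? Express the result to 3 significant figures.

1270 MPa

Spring index C = D/d = 47.0/7.7 = 6.1039
K_W = (4C−1)/(4C−4) + 0.615/C = 23.416/20.416 + 0.1008 = 1.2477
τ₀ = 8FD/(πd³) = 8·3890·47.0/(π·7.7³) = 1.46264e+06/1434.2 = 1019.8 MPa
τ_max = K·τ₀ = 1.2477 × 1019.8 = 1272.4 MPa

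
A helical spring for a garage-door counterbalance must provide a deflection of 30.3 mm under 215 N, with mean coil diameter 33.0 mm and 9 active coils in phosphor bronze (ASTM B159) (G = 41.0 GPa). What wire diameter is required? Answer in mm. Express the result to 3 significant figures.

Required rate k = F/δ = 215/30.3 = 7.0957 N/mm
d = (8D³N_a·k / G)^(1/4) = (8·33.0³·9·7.0957 / (41.0×10³))^0.25
  = (447.8)^0.25 = 4.6001 mm

4.60 mm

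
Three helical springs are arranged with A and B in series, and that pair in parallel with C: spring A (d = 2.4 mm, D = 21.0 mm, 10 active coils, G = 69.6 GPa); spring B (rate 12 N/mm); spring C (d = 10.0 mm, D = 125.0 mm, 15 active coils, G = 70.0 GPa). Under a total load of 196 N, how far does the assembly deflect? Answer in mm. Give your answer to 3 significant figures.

35.9 mm

k_A = Gd⁴/(8D³N_a) = (69.6×10³)(2.4⁴)/(8·21.0³·10) = 3.1168 N/mm
k_C = Gd⁴/(8D³N_a) = (70.0×10³)(10.0⁴)/(8·125.0³·15) = 2.9867 N/mm
Springs A,B series: k_AB = 1/(1/3.1168+1/12) = 2.4742 N/mm; parallel with C: k_eq = 2.4742+2.9867 = 5.4608 N/mm
δ = F/k_eq = 196/5.4608 = 35.892 mm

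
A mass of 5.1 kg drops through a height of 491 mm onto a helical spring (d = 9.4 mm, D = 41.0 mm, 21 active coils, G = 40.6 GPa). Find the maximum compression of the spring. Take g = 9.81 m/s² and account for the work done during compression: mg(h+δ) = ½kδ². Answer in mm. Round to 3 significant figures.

k = Gd⁴/(8D³N_a) = (40.6×10³)(9.4⁴)/(8·41.0³·21) = 27.376 N/mm
W = mg = 5.1 × 9.81 = 50.031 N
½kδ² − Wδ − Wh = 0 → δ = (W + √(W² + 2kWh))/k
δ = (50.031 + √(2503.1 + 1.34502e+06))/27.376 = (50.031 + 1160.8)/27.376 = 44.23 mm

44.2 mm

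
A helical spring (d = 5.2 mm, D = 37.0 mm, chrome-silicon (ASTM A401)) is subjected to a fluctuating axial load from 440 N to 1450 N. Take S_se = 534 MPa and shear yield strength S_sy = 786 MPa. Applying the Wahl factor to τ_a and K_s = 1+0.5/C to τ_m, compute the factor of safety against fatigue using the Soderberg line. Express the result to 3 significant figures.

0.614

C = D/d = 37.0/5.2 = 7.1154; K_W = (4C−1)/(4C−4)+0.615/C = 1.2091; K_s = 1+0.5/C = 1.0703
F_a = (F_max−F_min)/2 = 505 N; F_m = (F_max+F_min)/2 = 945 N
τ_a = K_W·8F_aD/(πd³) = 1.2091 × 338.39 = 409.14 MPa
τ_m = K_s·8F_mD/(πd³) = 1.0703 × 633.23 = 677.73 MPa
Soderberg: 1/n_f = τ_a/S_se + τ_m/S_sy = 409.14/534 + 677.73/786 = 0.76619 + 0.86225 = 1.6284
n_f = 1/1.6284 = 0.6141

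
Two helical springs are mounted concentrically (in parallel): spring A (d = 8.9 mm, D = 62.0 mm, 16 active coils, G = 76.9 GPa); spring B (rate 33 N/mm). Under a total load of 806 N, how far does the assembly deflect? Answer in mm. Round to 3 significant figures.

16.5 mm

k_A = Gd⁴/(8D³N_a) = (76.9×10³)(8.9⁴)/(8·62.0³·16) = 15.816 N/mm
Parallel: k_eq = 15.816 + 33 = 48.816 N/mm
δ = F/k_eq = 806/48.816 = 16.511 mm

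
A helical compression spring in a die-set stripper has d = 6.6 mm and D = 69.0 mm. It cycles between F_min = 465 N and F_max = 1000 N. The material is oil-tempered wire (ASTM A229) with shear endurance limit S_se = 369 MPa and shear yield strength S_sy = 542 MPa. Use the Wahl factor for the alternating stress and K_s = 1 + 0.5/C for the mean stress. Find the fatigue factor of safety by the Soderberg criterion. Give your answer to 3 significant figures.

0.730

C = D/d = 69.0/6.6 = 10.4545; K_W = (4C−1)/(4C−4)+0.615/C = 1.1382; K_s = 1+0.5/C = 1.0478
F_a = (F_max−F_min)/2 = 267.5 N; F_m = (F_max+F_min)/2 = 732.5 N
τ_a = K_W·8F_aD/(πd³) = 1.1382 × 163.49 = 186.07 MPa
τ_m = K_s·8F_mD/(πd³) = 1.0478 × 447.68 = 469.09 MPa
Soderberg: 1/n_f = τ_a/S_se + τ_m/S_sy = 186.07/369 + 469.09/542 = 0.50426 + 0.86548 = 1.3697
n_f = 1/1.3697 = 0.7301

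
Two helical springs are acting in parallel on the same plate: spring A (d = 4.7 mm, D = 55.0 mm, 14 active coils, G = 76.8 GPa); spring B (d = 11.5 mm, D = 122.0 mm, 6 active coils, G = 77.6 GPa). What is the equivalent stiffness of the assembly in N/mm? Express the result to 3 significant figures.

k_A = Gd⁴/(8D³N_a) = (76.8×10³)(4.7⁴)/(8·55.0³·14) = 2.0112 N/mm
k_B = Gd⁴/(8D³N_a) = (77.6×10³)(11.5⁴)/(8·122.0³·6) = 15.572 N/mm
Parallel: k_eq = 2.0112 + 15.572 = 17.583 N/mm

17.6 N/mm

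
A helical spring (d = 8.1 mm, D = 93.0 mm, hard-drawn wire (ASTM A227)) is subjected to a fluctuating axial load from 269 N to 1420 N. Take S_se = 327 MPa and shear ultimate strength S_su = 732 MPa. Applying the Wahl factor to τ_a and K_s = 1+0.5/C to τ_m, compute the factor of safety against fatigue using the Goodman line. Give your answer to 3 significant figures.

C = D/d = 93.0/8.1 = 11.4815; K_W = (4C−1)/(4C−4)+0.615/C = 1.1251; K_s = 1+0.5/C = 1.0435
F_a = (F_max−F_min)/2 = 575.5 N; F_m = (F_max+F_min)/2 = 844.5 N
τ_a = K_W·8F_aD/(πd³) = 1.1251 × 256.46 = 288.54 MPa
τ_m = K_s·8F_mD/(πd³) = 1.0435 × 376.33 = 392.72 MPa
Goodman: 1/n_f = τ_a/S_se + τ_m/S_su = 288.54/327 + 392.72/732 = 0.88240 + 0.53650 = 1.4189
n_f = 1/1.4189 = 0.7048

0.705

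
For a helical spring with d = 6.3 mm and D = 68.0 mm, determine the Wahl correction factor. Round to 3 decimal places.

C = D/d = 68.0/6.3 = 10.7937
K_W = (4C−1)/(4C−4) + 0.615/C = 42.175/39.175 + 0.0570 = 1.1336

1.134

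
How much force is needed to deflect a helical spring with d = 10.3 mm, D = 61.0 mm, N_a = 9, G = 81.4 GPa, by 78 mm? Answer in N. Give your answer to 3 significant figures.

k = Gd⁴/(8D³N_a) = (81.4×10³)(10.3⁴)/(8·61.0³·9) = 56.06 N/mm
F = k·δ = 56.06 × 78 = 4372.7 N

4370 N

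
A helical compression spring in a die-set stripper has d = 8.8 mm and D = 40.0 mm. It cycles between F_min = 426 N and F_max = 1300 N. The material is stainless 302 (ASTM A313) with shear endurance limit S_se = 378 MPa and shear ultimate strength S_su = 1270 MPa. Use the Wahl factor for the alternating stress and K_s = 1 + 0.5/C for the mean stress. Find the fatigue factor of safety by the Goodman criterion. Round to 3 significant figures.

C = D/d = 40.0/8.8 = 4.5455; K_W = (4C−1)/(4C−4)+0.615/C = 1.3468; K_s = 1+0.5/C = 1.1100
F_a = (F_max−F_min)/2 = 437 N; F_m = (F_max+F_min)/2 = 863 N
τ_a = K_W·8F_aD/(πd³) = 1.3468 × 65.318 = 87.973 MPa
τ_m = K_s·8F_mD/(πd³) = 1.1100 × 128.99 = 143.18 MPa
Goodman: 1/n_f = τ_a/S_se + τ_m/S_su = 87.973/378 + 143.18/1270 = 0.23273 + 0.11274 = 0.34547
n_f = 1/0.34547 = 2.895

2.89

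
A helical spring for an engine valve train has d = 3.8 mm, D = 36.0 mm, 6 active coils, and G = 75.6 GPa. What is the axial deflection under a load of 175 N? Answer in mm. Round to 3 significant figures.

k = Gd⁴/(8D³N_a) = (75.6×10³)(3.8⁴)/(8·36.0³·6) = 7.0389 N/mm
δ = F/k = 175 / 7.0389 = 24.862 mm

24.9 mm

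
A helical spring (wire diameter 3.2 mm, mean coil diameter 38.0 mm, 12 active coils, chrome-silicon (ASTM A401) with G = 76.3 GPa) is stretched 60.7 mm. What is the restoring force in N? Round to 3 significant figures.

k = Gd⁴/(8D³N_a) = (76.3×10³)(3.2⁴)/(8·38.0³·12) = 1.5188 N/mm
F = k·δ = 1.5188 × 60.7 = 92.192 N

92.2 N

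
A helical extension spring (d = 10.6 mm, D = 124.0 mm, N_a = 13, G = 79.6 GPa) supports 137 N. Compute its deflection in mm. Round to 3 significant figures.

27.0 mm

k = Gd⁴/(8D³N_a) = (79.6×10³)(10.6⁴)/(8·124.0³·13) = 5.068 N/mm
δ = F/k = 137 / 5.068 = 27.032 mm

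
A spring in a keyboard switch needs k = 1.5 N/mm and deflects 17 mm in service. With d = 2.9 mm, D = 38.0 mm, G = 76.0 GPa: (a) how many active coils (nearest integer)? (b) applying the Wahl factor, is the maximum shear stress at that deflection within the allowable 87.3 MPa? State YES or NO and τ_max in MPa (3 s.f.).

(a) 8 coils; (b) NO, τ_max = 114 MPa

N_a = Gd⁴/(8D³k) = (76.0×10³)(2.9⁴)/(8·38.0³·1.5) = 8.163 → N_a = 8
Actual rate k = Gd⁴/(8D³·8) = 1.5306 N/mm
Working load F = kδ = 1.5306·17 = 26.021 N
C = 38.0/2.9 = 13.1034; K_W = (4C−1)/(4C−4)+0.615/C = 1.1089
τ_max = K_W·8FD/(πd³) = 1.1089·103.24 = 114.48 MPa
τ_max > 87.3 MPa → exceeds allowable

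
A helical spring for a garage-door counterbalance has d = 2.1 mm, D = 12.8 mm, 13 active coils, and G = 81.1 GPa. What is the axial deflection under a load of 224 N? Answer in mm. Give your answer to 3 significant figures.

31.0 mm

k = Gd⁴/(8D³N_a) = (81.1×10³)(2.1⁴)/(8·12.8³·13) = 7.2316 N/mm
δ = F/k = 224 / 7.2316 = 30.975 mm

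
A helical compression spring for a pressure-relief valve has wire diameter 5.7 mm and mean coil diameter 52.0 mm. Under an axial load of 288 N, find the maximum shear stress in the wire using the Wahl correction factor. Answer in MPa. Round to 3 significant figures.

Spring index C = D/d = 52.0/5.7 = 9.1228
K_W = (4C−1)/(4C−4) + 0.615/C = 35.491/32.491 + 0.0674 = 1.1597
τ₀ = 8FD/(πd³) = 8·288·52.0/(π·5.7³) = 119808/581.8 = 205.93 MPa
τ_max = K·τ₀ = 1.1597 × 205.93 = 238.82 MPa

239 MPa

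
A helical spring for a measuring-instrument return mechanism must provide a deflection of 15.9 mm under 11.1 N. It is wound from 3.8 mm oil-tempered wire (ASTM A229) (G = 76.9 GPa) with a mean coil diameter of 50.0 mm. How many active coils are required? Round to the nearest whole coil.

Required rate k = F/δ = 11.1/15.9 = 0.69811 N/mm
N_a = Gd⁴/(8D³k) = (76.9×10³ × 3.8⁴)/(8 × 50.0³ × 0.69811)
    = 1.60347e+07 / 698113 = 22.97 → 23 coils

23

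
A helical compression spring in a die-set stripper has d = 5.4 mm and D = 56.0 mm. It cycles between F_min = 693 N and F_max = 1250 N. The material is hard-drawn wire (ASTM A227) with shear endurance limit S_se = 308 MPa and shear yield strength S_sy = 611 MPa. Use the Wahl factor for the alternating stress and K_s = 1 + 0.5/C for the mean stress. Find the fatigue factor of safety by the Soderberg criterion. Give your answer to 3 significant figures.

0.409

C = D/d = 56.0/5.4 = 10.3704; K_W = (4C−1)/(4C−4)+0.615/C = 1.1393; K_s = 1+0.5/C = 1.0482
F_a = (F_max−F_min)/2 = 278.5 N; F_m = (F_max+F_min)/2 = 971.5 N
τ_a = K_W·8F_aD/(πd³) = 1.1393 × 252.22 = 287.36 MPa
τ_m = K_s·8F_mD/(πd³) = 1.0482 × 879.81 = 922.23 MPa
Soderberg: 1/n_f = τ_a/S_se + τ_m/S_sy = 287.36/308 + 922.23/611 = 0.93299 + 1.50938 = 2.4424
n_f = 1/2.4424 = 0.4094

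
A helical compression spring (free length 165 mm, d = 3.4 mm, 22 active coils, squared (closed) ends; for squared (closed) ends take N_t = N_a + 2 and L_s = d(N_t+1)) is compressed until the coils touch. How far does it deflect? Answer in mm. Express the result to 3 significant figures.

N_t = 24; L_s = 3.4·25 = 85 mm
δ_solid = L₀ − L_s = 165 − 85 = 80 mm

80.0 mm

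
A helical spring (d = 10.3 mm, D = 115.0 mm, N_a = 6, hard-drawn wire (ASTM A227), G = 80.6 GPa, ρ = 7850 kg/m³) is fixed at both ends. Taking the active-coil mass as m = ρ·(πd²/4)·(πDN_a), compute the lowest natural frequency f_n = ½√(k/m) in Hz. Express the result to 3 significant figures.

46.8 Hz

k = Gd⁴/(8D³N_a) = (80.6×10³)(10.3⁴)/(8·115.0³·6) = 12.427 N/mm = 12427 N/m
Wire length L = πDN_a = π·115.0·6 = 2167.7 mm
m = ρ·(πd²/4)·L = 7850 × 83.323×10⁻⁶ m² × 2.1677 m = 1.4179 kg
f_n = ½√(k/m) = 0.5·√(12427/1.4179) = 0.5·√(8764.3) = 46.809 Hz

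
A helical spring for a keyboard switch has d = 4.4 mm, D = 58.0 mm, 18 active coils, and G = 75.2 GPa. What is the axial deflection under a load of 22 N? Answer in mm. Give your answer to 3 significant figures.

21.9 mm

k = Gd⁴/(8D³N_a) = (75.2×10³)(4.4⁴)/(8·58.0³·18) = 1.0032 N/mm
δ = F/k = 22 / 1.0032 = 21.93 mm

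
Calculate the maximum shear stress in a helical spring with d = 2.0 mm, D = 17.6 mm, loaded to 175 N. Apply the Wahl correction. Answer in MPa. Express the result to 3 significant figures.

1140 MPa

Spring index C = D/d = 17.6/2.0 = 8.8000
K_W = (4C−1)/(4C−4) + 0.615/C = 34.200/31.200 + 0.0699 = 1.1660
τ₀ = 8FD/(πd³) = 8·175·17.6/(π·2.0³) = 24640/25.133 = 980.39 MPa
τ_max = K·τ₀ = 1.1660 × 980.39 = 1143.2 MPa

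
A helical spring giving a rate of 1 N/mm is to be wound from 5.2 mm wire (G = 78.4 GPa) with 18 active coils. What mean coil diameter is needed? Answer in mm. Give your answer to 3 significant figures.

D = (Gd⁴/(8N_a·k))^(1/3) = (78.4×10³·5.2⁴/(8·18·1))^(1/3)
  = (398077)^(1/3) = 73.5624 mm

73.6 mm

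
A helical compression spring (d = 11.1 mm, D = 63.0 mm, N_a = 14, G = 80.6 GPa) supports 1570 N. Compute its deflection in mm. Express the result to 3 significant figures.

k = Gd⁴/(8D³N_a) = (80.6×10³)(11.1⁴)/(8·63.0³·14) = 43.691 N/mm
δ = F/k = 1570 / 43.691 = 35.935 mm

35.9 mm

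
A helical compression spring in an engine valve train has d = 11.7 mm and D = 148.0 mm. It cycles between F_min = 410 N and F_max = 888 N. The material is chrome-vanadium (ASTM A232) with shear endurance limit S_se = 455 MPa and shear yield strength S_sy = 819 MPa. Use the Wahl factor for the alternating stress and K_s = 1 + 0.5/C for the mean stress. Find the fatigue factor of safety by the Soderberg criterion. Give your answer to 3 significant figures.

C = D/d = 148.0/11.7 = 12.6496; K_W = (4C−1)/(4C−4)+0.615/C = 1.1130; K_s = 1+0.5/C = 1.0395
F_a = (F_max−F_min)/2 = 239 N; F_m = (F_max+F_min)/2 = 649 N
τ_a = K_W·8F_aD/(πd³) = 1.1130 × 56.24 = 62.595 MPa
τ_m = K_s·8F_mD/(πd³) = 1.0395 × 152.72 = 158.75 MPa
Soderberg: 1/n_f = τ_a/S_se + τ_m/S_sy = 62.595/455 + 158.75/819 = 0.13757 + 0.19384 = 0.33141
n_f = 1/0.33141 = 3.017

3.02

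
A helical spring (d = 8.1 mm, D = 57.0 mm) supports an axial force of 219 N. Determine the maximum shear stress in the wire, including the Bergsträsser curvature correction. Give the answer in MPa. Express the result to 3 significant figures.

Spring index C = D/d = 57.0/8.1 = 7.0370
K_B = (4C+2)/(4C−3) = 30.148/25.148 = 1.1988
τ₀ = 8FD/(πd³) = 8·219·57.0/(π·8.1³) = 99864/1669.6 = 59.814 MPa
τ_max = K·τ₀ = 1.1988 × 59.814 = 71.707 MPa

71.7 MPa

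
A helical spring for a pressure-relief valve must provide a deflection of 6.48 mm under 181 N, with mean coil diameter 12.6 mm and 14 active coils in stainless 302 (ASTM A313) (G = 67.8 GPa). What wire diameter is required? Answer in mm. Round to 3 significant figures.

Required rate k = F/δ = 181/6.48 = 27.932 N/mm
d = (8D³N_a·k / G)^(1/4) = (8·12.6³·14·27.932 / (67.8×10³))^0.25
  = (92.3)^0.25 = 3.0996 mm

3.10 mm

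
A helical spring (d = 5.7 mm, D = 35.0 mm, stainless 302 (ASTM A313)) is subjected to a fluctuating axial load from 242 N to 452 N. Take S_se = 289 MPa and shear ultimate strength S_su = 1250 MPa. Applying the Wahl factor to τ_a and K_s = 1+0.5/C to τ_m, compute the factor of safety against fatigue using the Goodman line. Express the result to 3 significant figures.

2.76

C = D/d = 35.0/5.7 = 6.1404; K_W = (4C−1)/(4C−4)+0.615/C = 1.2461; K_s = 1+0.5/C = 1.0814
F_a = (F_max−F_min)/2 = 105 N; F_m = (F_max+F_min)/2 = 347 N
τ_a = K_W·8F_aD/(πd³) = 1.2461 × 50.533 = 62.967 MPa
τ_m = K_s·8F_mD/(πd³) = 1.0814 × 167 = 180.6 MPa
Goodman: 1/n_f = τ_a/S_se + τ_m/S_su = 62.967/289 + 180.6/1250 = 0.21788 + 0.14448 = 0.36236
n_f = 1/0.36236 = 2.76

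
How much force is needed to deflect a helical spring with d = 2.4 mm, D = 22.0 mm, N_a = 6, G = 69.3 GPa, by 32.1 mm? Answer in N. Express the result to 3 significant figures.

144 N

k = Gd⁴/(8D³N_a) = (69.3×10³)(2.4⁴)/(8·22.0³·6) = 4.4985 N/mm
F = k·δ = 4.4985 × 32.1 = 144.4 N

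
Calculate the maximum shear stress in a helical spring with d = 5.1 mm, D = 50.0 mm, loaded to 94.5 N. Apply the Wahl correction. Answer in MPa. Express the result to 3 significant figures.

Spring index C = D/d = 50.0/5.1 = 9.8039
K_W = (4C−1)/(4C−4) + 0.615/C = 38.216/35.216 + 0.0627 = 1.1479
τ₀ = 8FD/(πd³) = 8·94.5·50.0/(π·5.1³) = 37800/416.74 = 90.705 MPa
τ_max = K·τ₀ = 1.1479 × 90.705 = 104.12 MPa

104 MPa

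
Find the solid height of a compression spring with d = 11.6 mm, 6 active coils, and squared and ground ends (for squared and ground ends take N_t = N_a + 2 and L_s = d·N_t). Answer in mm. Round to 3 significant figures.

92.8 mm

squared and ground ends: N_t = N_a + 2 = 6 + 2 = 8
L_s = d·N_t = 11.6 × 8 = 92.8 mm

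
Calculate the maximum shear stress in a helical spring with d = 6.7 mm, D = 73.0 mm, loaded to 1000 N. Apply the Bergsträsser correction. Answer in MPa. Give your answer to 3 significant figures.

Spring index C = D/d = 73.0/6.7 = 10.8955
K_B = (4C+2)/(4C−3) = 45.582/40.582 = 1.1232
τ₀ = 8FD/(πd³) = 8·1000·73.0/(π·6.7³) = 584000/944.87 = 618.07 MPa
τ_max = K·τ₀ = 1.1232 × 618.07 = 694.22 MPa

694 MPa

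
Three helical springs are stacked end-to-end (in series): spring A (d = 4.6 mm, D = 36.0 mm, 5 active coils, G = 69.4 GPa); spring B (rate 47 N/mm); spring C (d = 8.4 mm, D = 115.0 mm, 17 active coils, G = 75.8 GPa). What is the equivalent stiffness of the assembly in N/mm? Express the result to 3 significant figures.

k_A = Gd⁴/(8D³N_a) = (69.4×10³)(4.6⁴)/(8·36.0³·5) = 16.65 N/mm
k_C = Gd⁴/(8D³N_a) = (75.8×10³)(8.4⁴)/(8·115.0³·17) = 1.8245 N/mm
Series: 1/k_eq = 1/16.65 + 1/47 + 1/1.8245 = 0.62942; k_eq = 1.5888 N/mm

1.59 N/mm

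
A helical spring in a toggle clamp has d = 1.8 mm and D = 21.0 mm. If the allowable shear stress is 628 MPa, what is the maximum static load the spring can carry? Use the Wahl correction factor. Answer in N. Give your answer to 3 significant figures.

C = D/d = 21.0/1.8 = 11.6667
K_W = (4C−1)/(4C−4) + 0.615/C = 45.667/42.667 + 0.0527 = 1.1230
τ_max = K·8FD/(πd³) → F_max = τ_allow·πd³/(8DK)
F_max = 628·π·1.8³/(8·21.0·1.1230) = 11506/188.67 = 60.986 N

61.0 N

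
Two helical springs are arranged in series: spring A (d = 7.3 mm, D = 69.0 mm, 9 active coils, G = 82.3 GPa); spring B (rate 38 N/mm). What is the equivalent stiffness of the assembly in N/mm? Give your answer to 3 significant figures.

k_A = Gd⁴/(8D³N_a) = (82.3×10³)(7.3⁴)/(8·69.0³·9) = 9.8812 N/mm
Series: 1/k_eq = 1/9.8812 + 1/38 = 0.12752; k_eq = 7.8421 N/mm

7.84 N/mm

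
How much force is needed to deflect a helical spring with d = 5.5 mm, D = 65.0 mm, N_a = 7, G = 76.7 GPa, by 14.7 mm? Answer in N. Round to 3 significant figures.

67.1 N

k = Gd⁴/(8D³N_a) = (76.7×10³)(5.5⁴)/(8·65.0³·7) = 4.5637 N/mm
F = k·δ = 4.5637 × 14.7 = 67.087 N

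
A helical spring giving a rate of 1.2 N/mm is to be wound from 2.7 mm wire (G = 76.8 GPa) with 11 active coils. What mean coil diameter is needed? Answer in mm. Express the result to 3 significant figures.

33.8 mm

D = (Gd⁴/(8N_a·k))^(1/3) = (76.8×10³·2.7⁴/(8·11·1.2))^(1/3)
  = (38650.3)^(1/3) = 33.8104 mm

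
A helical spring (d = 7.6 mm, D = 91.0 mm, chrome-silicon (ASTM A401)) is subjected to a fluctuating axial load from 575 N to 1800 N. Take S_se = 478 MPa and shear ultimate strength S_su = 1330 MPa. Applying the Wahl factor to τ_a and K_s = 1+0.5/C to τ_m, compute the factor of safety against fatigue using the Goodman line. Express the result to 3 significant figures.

C = D/d = 91.0/7.6 = 11.9737; K_W = (4C−1)/(4C−4)+0.615/C = 1.1197; K_s = 1+0.5/C = 1.0418
F_a = (F_max−F_min)/2 = 612.5 N; F_m = (F_max+F_min)/2 = 1187.5 N
τ_a = K_W·8F_aD/(πd³) = 1.1197 × 323.33 = 362.04 MPa
τ_m = K_s·8F_mD/(πd³) = 1.0418 × 626.87 = 653.04 MPa
Goodman: 1/n_f = τ_a/S_se + τ_m/S_su = 362.04/478 + 653.04/1330 = 0.75740 + 0.49101 = 1.2484
n_f = 1/1.2484 = 0.801

0.801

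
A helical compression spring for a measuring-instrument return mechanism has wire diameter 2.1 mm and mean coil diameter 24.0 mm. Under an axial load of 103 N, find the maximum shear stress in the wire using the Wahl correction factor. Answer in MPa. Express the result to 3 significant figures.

765 MPa

Spring index C = D/d = 24.0/2.1 = 11.4286
K_W = (4C−1)/(4C−4) + 0.615/C = 44.714/41.714 + 0.0538 = 1.1257
τ₀ = 8FD/(πd³) = 8·103·24.0/(π·2.1³) = 19776/29.094 = 679.72 MPa
τ_max = K·τ₀ = 1.1257 × 679.72 = 765.18 MPa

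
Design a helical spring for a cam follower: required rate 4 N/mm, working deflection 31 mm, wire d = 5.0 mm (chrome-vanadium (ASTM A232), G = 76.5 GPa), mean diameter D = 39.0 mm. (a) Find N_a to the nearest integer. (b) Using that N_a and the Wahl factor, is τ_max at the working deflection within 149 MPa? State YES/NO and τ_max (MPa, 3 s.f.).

(a) 25 coils; (b) YES, τ_max = 118 MPa

N_a = Gd⁴/(8D³k) = (76.5×10³)(5.0⁴)/(8·39.0³·4) = 25.19 → N_a = 25
Actual rate k = Gd⁴/(8D³·25) = 4.0301 N/mm
Working load F = kδ = 4.0301·31 = 124.93 N
C = 39.0/5.0 = 7.8000; K_W = (4C−1)/(4C−4)+0.615/C = 1.1891
τ_max = K_W·8FD/(πd³) = 1.1891·99.26 = 118.03 MPa
τ_max ≤ 149 MPa → acceptable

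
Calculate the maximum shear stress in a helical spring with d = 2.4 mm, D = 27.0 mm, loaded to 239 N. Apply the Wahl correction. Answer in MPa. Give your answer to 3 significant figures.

Spring index C = D/d = 27.0/2.4 = 11.2500
K_W = (4C−1)/(4C−4) + 0.615/C = 44.000/41.000 + 0.0547 = 1.1278
τ₀ = 8FD/(πd³) = 8·239·27.0/(π·2.4³) = 51624/43.429 = 1188.7 MPa
τ_max = K·τ₀ = 1.1278 × 1188.7 = 1340.6 MPa

1340 MPa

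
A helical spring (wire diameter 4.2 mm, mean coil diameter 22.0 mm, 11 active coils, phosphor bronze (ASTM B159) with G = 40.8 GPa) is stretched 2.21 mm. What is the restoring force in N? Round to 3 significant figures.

29.9 N

k = Gd⁴/(8D³N_a) = (40.8×10³)(4.2⁴)/(8·22.0³·11) = 13.549 N/mm
F = k·δ = 13.549 × 2.21 = 29.943 N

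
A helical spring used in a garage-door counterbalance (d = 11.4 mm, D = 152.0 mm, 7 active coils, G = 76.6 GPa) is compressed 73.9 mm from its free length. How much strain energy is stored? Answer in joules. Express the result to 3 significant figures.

18.0 J

k = Gd⁴/(8D³N_a) = (76.6×10³)(11.4⁴)/(8·152.0³·7) = 6.5785 N/mm
U = ½kδ² = 0.5 × 6.5785 × 73.9² = 17963 N·mm = 17.963 J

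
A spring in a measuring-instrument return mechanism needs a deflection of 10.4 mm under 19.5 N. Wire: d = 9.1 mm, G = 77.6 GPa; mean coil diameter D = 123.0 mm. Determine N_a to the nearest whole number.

19

Required rate k = F/δ = 19.5/10.4 = 1.875 N/mm
N_a = Gd⁴/(8D³k) = (77.6×10³ × 9.1⁴)/(8 × 123.0³ × 1.875)
    = 5.32142e+08 / 2.7913e+07 = 19.06 → 19 coils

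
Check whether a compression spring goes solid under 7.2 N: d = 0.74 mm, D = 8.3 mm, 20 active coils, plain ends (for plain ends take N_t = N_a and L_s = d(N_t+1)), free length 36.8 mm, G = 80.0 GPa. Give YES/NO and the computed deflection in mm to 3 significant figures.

YES, δ = 27.5 mm

k = Gd⁴/(8D³N_a) = (80.0×10³)(0.74⁴)/(8·8.3³·20) = 0.26222 N/mm
N_t = 20; L_s = 0.74·21 = 15.54 mm; δ_solid = L₀ − L_s = 36.8 − 15.54 = 21.26 mm
δ = F/k = 7.2/0.26222 = 27.458 mm
δ ≥ δ_solid → spring goes solid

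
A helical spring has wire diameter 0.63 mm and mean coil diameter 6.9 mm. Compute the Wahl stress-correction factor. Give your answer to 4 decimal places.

1.1315

C = D/d = 6.9/0.63 = 10.9524
K_W = (4C−1)/(4C−4) + 0.615/C = 42.810/39.810 + 0.0562 = 1.1315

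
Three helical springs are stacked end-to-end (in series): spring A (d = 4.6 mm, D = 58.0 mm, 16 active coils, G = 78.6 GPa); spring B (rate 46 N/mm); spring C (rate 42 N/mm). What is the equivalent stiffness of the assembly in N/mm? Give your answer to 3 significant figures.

1.32 N/mm

k_A = Gd⁴/(8D³N_a) = (78.6×10³)(4.6⁴)/(8·58.0³·16) = 1.4092 N/mm
Series: 1/k_eq = 1/1.4092 + 1/46 + 1/42 = 0.75519; k_eq = 1.3242 N/mm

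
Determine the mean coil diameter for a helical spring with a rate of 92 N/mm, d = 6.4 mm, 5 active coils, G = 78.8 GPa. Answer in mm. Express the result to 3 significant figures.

33.0 mm

D = (Gd⁴/(8N_a·k))^(1/3) = (78.8×10³·6.4⁴/(8·5·92))^(1/3)
  = (35925.1)^(1/3) = 32.9964 mm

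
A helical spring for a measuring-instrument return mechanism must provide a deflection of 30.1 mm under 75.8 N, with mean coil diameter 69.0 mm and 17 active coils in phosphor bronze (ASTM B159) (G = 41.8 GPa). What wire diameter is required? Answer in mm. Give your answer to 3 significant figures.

7.20 mm

Required rate k = F/δ = 75.8/30.1 = 2.5183 N/mm
d = (8D³N_a·k / G)^(1/4) = (8·69.0³·17·2.5183 / (41.8×10³))^0.25
  = (2691.6)^0.25 = 7.2028 mm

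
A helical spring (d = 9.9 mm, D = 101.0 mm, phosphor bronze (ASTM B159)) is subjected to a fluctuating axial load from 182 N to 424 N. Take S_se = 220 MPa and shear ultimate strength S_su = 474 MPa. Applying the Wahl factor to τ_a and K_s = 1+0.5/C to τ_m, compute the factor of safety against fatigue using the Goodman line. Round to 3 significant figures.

C = D/d = 101.0/9.9 = 10.2020; K_W = (4C−1)/(4C−4)+0.615/C = 1.1418; K_s = 1+0.5/C = 1.0490
F_a = (F_max−F_min)/2 = 121 N; F_m = (F_max+F_min)/2 = 303 N
τ_a = K_W·8F_aD/(πd³) = 1.1418 × 32.073 = 36.621 MPa
τ_m = K_s·8F_mD/(πd³) = 1.0490 × 80.315 = 84.252 MPa
Goodman: 1/n_f = τ_a/S_se + τ_m/S_su = 36.621/220 + 84.252/474 = 0.16646 + 0.17775 = 0.3442
n_f = 1/0.3442 = 2.905

2.91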